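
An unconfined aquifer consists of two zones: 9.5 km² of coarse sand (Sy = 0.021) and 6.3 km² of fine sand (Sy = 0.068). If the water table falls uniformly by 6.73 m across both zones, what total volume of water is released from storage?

ΔV ≈ 4.23 × 10^6 m³

A₁ = 9.5 km² = 9.5 × 10^6 m²; A₂ = 6.3 km² = 6.3 × 10^6 m²
ΔV₁ = 0.021 × 9.5 × 10^6 × 6.73 = 1.343 × 10^6 m³
ΔV₂ = 0.068 × 6.3 × 10^6 × 6.73 = 2.883 × 10^6 m³
ΔV = ΔV₁ + ΔV₂ = 4.226 × 10^6 m³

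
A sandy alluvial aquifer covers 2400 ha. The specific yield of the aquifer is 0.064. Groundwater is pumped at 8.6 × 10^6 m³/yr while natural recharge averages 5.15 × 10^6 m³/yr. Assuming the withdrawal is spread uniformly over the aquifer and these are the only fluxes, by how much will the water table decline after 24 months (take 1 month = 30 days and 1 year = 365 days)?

A = 2400 ha = 2.4 × 10^7 m²
Net abstraction = 8.6 × 10^6 − 5.15 × 10^6 = 3.45 × 10^6 m³/yr
Q_net = 3.45 × 10^6 m³/yr = 9452 m³/d
t = 24 months = 720 d
ΔV = Q × t = 9452 m³/d × 720 d = 6.805 × 10^6 m³
Δh = ΔV / (Sy × A) = 6.805 × 10^6 / (0.064 × 2.4 × 10^7) = 4.431 m

Δh ≈ 4.43 m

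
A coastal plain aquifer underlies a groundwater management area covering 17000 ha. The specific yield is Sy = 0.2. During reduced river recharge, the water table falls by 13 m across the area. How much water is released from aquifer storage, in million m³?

ΔV ≈ 442 million m³

A = 17000 ha = 1.7 × 10^8 m²
ΔV = Sy × A × Δh = 0.2 × 1.7 × 10^8 m² × 13 m = 4.42 × 10^8 m³
ΔV = 4.42 × 10^8 m³ = 442 million m³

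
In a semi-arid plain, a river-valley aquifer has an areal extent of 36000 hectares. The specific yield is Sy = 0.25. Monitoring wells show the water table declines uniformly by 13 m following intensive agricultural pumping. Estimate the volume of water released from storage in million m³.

A = 36000 hectares = 3.6 × 10^8 m²
ΔV = Sy × A × Δh = 0.25 × 3.6 × 10^8 m² × 13 m = 1.17 × 10^9 m³
ΔV = 1.17 × 10^9 m³ = 1170 million m³

ΔV ≈ 1170 million m³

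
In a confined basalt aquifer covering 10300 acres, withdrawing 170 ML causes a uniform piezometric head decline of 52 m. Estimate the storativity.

A = 10300 acres = 4.168 × 10^7 m²
ΔV = 170 ML = 1.7 × 10^5 m³
S = ΔV / (A × Δh) = 1.7 × 10^5 m³ / (4.168 × 10^7 m² × 52 m) = 7.843 × 10^-5

S ≈ 7.8 × 10^-5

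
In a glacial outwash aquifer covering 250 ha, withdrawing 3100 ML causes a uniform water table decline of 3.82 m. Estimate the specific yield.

Sy ≈ 0.32

A = 250 ha = 2.5 × 10^6 m²
ΔV = 3100 ML = 3.1 × 10^6 m³
Sy = ΔV / (A × Δh) = 3.1 × 10^6 m³ / (2.5 × 10^6 m² × 3.82 m) = 0.3246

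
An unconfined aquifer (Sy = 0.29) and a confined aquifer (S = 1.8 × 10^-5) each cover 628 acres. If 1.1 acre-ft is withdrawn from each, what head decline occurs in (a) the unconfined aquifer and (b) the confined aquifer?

A = 628 acres = 2.541 × 10^6 m²
ΔV = 1.1 acre-ft = 1357 m³
Unconfined: Δh_u = ΔV/(Sy·A) = 1357/(0.29 × 2.541 × 10^6) = 0.001841 m
Confined: Δh_c = ΔV/(S·A) = 1357/(1.8 × 10^-5 × 2.541 × 10^6) = 29.66 m

Δh_u ≈ 0.00184 m; Δh_c ≈ 29.7 m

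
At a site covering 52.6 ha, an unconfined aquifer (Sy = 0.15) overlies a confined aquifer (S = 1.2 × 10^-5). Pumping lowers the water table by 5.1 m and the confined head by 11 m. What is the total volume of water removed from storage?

ΔV ≈ 4.02 × 10^5 m³

A = 52.6 ha = 5.26 × 10^5 m²
Unconfined: ΔV_u = Sy × A × Δh_u = 0.15 × 5.26 × 10^5 × 5.1 = 4.024 × 10^5 m³
Confined: ΔV_c = S × A × Δh_c = 1.2 × 10^-5 × 5.26 × 10^5 × 11 = 69.43 m³
Total ΔV = 4.024 × 10^5 + 69.43 = 4.025 × 10^5 m³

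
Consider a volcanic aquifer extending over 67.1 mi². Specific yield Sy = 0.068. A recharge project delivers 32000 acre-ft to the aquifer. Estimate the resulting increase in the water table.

A = 67.1 mi² = 1.738 × 10^8 m²
ΔV = 32000 acre-ft = 3.947 × 10^7 m³
Δh = ΔV / (Sy × A) = 3.947 × 10^7 m³ / (0.068 × 1.738 × 10^8 m²) = 3.34 m

Δh ≈ 3.34 m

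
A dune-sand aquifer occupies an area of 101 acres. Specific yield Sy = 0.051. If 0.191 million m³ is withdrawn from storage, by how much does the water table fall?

A = 101 acres = 4.087 × 10^5 m²
ΔV = 0.191 million m³ = 1.91 × 10^5 m³
Δh = ΔV / (Sy × A) = 1.91 × 10^5 m³ / (0.051 × 4.087 × 10^5 m²) = 9.163 m

Δh ≈ 9.16 m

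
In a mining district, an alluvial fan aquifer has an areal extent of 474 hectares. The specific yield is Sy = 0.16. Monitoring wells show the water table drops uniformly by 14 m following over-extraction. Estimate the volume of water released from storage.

A = 474 hectares = 4.74 × 10^6 m²
ΔV = Sy × A × Δh = 0.16 × 4.74 × 10^6 m² × 14 m = 1.062 × 10^7 m³

ΔV ≈ 1.06 × 10^7 m³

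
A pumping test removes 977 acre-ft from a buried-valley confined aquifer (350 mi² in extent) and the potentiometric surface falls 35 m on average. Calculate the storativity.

S ≈ 3.8 × 10^-5

A = 350 mi² = 9.065 × 10^8 m²
ΔV = 977 acre-ft = 1.205 × 10^6 m³
S = ΔV / (A × Δh) = 1.205 × 10^6 m³ / (9.065 × 10^8 m² × 35 m) = 3.798 × 10^-5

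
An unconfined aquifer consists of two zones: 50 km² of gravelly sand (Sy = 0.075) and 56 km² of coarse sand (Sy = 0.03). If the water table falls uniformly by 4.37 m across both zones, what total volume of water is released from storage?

ΔV ≈ 2.37 × 10^7 m³

A₁ = 50 km² = 5 × 10^7 m²; A₂ = 56 km² = 5.6 × 10^7 m²
ΔV₁ = 0.075 × 5 × 10^7 × 4.37 = 1.639 × 10^7 m³
ΔV₂ = 0.03 × 5.6 × 10^7 × 4.37 = 7.342 × 10^6 m³
ΔV = ΔV₁ + ΔV₂ = 2.373 × 10^7 m³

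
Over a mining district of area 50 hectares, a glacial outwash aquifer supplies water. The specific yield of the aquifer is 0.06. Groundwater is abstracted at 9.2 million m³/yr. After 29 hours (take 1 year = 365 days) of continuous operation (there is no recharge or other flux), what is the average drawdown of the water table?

Δh ≈ 1.02 m

A = 50 hectares = 5 × 10^5 m²
Q = 9.2 million m³/yr = 25210 m³/d
t = 29 hours = 1.208 d
ΔV = Q × t = 25210 m³/d × 1.208 d = 30460 m³
Δh = ΔV / (Sy × A) = 30460 / (0.06 × 5 × 10^5) = 1.015 m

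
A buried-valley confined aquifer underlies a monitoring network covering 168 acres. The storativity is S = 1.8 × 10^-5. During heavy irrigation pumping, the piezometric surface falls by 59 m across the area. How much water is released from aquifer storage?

ΔV ≈ 722 m³

A = 168 acres = 6.799 × 10^5 m²
ΔV = S × A × Δh = 1.8 × 10^-5 × 6.799 × 10^5 m² × 59 m = 722 m³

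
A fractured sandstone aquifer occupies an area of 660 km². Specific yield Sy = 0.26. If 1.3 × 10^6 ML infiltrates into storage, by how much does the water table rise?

A = 660 km² = 6.6 × 10^8 m²
ΔV = 1.3 × 10^6 ML = 1.3 × 10^9 m³
Δh = ΔV / (Sy × A) = 1.3 × 10^9 m³ / (0.26 × 6.6 × 10^8 m²) = 7.576 m

Δh ≈ 7.58 m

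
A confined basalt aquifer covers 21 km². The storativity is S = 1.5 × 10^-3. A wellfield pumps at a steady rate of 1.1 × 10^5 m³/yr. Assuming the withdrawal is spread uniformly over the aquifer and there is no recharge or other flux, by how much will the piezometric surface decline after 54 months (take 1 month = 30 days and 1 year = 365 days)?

Δh ≈ 15.5 m

A = 21 km² = 2.1 × 10^7 m²
Q = 1.1 × 10^5 m³/yr = 301.4 m³/d
t = 54 months = 1620 d
ΔV = Q × t = 301.4 m³/d × 1620 d = 4.882 × 10^5 m³
Δh = ΔV / (S × A) = 4.882 × 10^5 / (0.0015 × 2.1 × 10^7) = 15.5 m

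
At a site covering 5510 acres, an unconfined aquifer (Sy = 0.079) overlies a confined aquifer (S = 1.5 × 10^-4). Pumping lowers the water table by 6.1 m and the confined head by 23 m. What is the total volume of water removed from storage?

A = 5510 acres = 2.23 × 10^7 m²
Unconfined: ΔV_u = Sy × A × Δh_u = 0.079 × 2.23 × 10^7 × 6.1 = 1.075 × 10^7 m³
Confined: ΔV_c = S × A × Δh_c = 1.5 × 10^-4 × 2.23 × 10^7 × 23 = 76930 m³
Total ΔV = 1.075 × 10^7 + 76930 = 1.082 × 10^7 m³

ΔV ≈ 1.08 × 10^7 m³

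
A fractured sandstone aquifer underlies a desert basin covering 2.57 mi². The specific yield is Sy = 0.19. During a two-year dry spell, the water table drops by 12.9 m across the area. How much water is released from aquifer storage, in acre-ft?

A = 2.57 mi² = 6.656 × 10^6 m²
ΔV = Sy × A × Δh = 0.19 × 6.656 × 10^6 m² × 12.9 m = 1.631 × 10^7 m³
ΔV = 1.631 × 10^7 m³ = 13230 acre-ft

ΔV ≈ 13200 acre-ft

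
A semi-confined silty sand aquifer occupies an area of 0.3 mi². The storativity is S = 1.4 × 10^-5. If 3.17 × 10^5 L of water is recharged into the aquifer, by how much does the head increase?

Δh ≈ 29.1 m

A = 0.3 mi² = 7.77 × 10^5 m²
ΔV = 3.17 × 10^5 L = 317 m³
Δh = ΔV / (S × A) = 317 m³ / (1.4 × 10^-5 × 7.77 × 10^5 m²) = 29.14 m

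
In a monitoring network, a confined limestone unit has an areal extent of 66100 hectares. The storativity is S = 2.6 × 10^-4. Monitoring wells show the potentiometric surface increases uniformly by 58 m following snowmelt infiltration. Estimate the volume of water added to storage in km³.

ΔV ≈ 0.00997 km³

A = 66100 hectares = 6.61 × 10^8 m²
ΔV = S × A × Δh = 2.6 × 10^-4 × 6.61 × 10^8 m² × 58 m = 9.968 × 10^6 m³
ΔV = 9.968 × 10^6 m³ = 0.009968 km³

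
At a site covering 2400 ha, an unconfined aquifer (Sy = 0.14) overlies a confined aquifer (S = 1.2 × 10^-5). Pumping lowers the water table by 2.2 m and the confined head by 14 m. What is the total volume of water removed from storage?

ΔV ≈ 7.4 × 10^6 m³

A = 2400 ha = 2.4 × 10^7 m²
Unconfined: ΔV_u = Sy × A × Δh_u = 0.14 × 2.4 × 10^7 × 2.2 = 7.392 × 10^6 m³
Confined: ΔV_c = S × A × Δh_c = 1.2 × 10^-5 × 2.4 × 10^7 × 14 = 4032 m³
Total ΔV = 7.392 × 10^6 + 4032 = 7.396 × 10^6 m³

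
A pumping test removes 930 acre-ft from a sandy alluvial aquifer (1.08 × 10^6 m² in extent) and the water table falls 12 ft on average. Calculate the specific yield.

Sy ≈ 0.29

Δh = 12 ft = 3.658 m
ΔV = 930 acre-ft = 1.147 × 10^6 m³
Sy = ΔV / (A × Δh) = 1.147 × 10^6 m³ / (1.08 × 10^6 m² × 3.658 m) = 0.2904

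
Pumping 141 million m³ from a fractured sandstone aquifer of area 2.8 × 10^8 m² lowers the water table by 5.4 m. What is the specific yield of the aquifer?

Sy ≈ 0.093

ΔV = 141 million m³ = 1.41 × 10^8 m³
Sy = ΔV / (A × Δh) = 1.41 × 10^8 m³ / (2.8 × 10^8 m² × 5.4 m) = 0.09325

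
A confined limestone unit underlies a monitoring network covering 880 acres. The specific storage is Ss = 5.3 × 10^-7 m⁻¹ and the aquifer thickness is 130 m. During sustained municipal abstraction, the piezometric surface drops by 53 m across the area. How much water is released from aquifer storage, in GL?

ΔV ≈ 0.013 GL

S = Ss × b = 5.3 × 10^-7 m⁻¹ × 130 m = 6.89 × 10^-5
A = 880 acres = 3.561 × 10^6 m²
ΔV = S × A × Δh = 6.89 × 10^-5 × 3.561 × 10^6 m² × 53 m = 13000 m³
ΔV = 13000 m³ = 0.013 GL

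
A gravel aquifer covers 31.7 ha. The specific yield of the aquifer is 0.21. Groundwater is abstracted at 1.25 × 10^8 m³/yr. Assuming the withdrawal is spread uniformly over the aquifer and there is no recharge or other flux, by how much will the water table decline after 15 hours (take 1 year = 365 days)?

Δh ≈ 3.22 m

A = 31.7 ha = 3.17 × 10^5 m²
Q = 1.25 × 10^8 m³/yr = 3.425 × 10^5 m³/d
t = 15 hours = 0.625 d
ΔV = Q × t = 3.425 × 10^5 m³/d × 0.625 d = 2.14 × 10^5 m³
Δh = ΔV / (Sy × A) = 2.14 × 10^5 / (0.21 × 3.17 × 10^5) = 3.215 m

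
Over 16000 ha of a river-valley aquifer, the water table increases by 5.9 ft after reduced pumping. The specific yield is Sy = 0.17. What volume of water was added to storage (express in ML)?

A = 16000 ha = 1.6 × 10^8 m²
Δh = 5.9 ft = 1.798 m
ΔV = Sy × A × Δh = 0.17 × 1.6 × 10^8 m² × 1.798 m = 4.891 × 10^7 m³
ΔV = 4.891 × 10^7 m³ = 48910 ML

ΔV ≈ 48900 ML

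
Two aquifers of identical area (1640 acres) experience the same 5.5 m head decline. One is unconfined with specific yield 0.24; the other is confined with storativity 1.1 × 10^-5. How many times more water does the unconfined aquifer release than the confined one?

A = 1640 acres = 6.637 × 10^6 m²
Unconfined: ΔV_u = Sy × A × Δh = 0.24 × 6.637 × 10^6 × 5.5 = 8.761 × 10^6 m³
Confined: ΔV_c = S × A × Δh = 1.1 × 10^-5 × 6.637 × 10^6 × 5.5 = 401.5 m³
Ratio = ΔV_u / ΔV_c = Sy / S = 0.24 / 1.1 × 10^-5 = 21820

ΔV_u / ΔV_c ≈ 21800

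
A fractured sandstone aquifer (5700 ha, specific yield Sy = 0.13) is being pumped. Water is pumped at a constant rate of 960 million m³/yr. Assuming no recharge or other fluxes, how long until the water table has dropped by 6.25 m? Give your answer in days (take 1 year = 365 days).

t ≈ 17.6 days

A = 5700 ha = 5.7 × 10^7 m²
ΔV = Sy × A × Δh = 0.13 × 5.7 × 10^7 × 6.25 = 4.631 × 10^7 m³
Q = 960 million m³/yr = 2.63 × 10^6 m³/d
t = ΔV / Q = 4.631 × 10^7 m³ / 2.63 × 10^6 m³/d = 17.61 d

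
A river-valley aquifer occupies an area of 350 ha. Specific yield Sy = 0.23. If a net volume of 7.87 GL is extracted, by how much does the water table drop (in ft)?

A = 350 ha = 3.5 × 10^6 m²
ΔV = 7.87 GL = 7.87 × 10^6 m³
Δh = ΔV / (Sy × A) = 7.87 × 10^6 m³ / (0.23 × 3.5 × 10^6 m²) = 9.776 m
Δh = 9.776 m = 32.07 ft

Δh ≈ 32.1 ft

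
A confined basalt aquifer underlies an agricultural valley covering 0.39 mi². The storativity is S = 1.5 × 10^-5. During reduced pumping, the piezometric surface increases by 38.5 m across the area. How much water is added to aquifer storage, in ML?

ΔV ≈ 0.583 ML

A = 0.39 mi² = 1.01 × 10^6 m²
ΔV = S × A × Δh = 1.5 × 10^-5 × 1.01 × 10^6 m² × 38.5 m = 583.3 m³
ΔV = 583.3 m³ = 0.5833 ML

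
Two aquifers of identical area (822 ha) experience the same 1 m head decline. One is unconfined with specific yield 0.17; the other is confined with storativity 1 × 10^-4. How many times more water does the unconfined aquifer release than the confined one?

A = 822 ha = 8.22 × 10^6 m²
Unconfined: ΔV_u = Sy × A × Δh = 0.17 × 8.22 × 10^6 × 1 = 1.397 × 10^6 m³
Confined: ΔV_c = S × A × Δh = 1 × 10^-4 × 8.22 × 10^6 × 1 = 822 m³
Ratio = ΔV_u / ΔV_c = Sy / S = 0.17 / 1 × 10^-4 = 1700

ΔV_u / ΔV_c ≈ 1700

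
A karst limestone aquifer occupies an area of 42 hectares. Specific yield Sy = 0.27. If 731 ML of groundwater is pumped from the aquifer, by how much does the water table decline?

A = 42 hectares = 4.2 × 10^5 m²
ΔV = 731 ML = 7.31 × 10^5 m³
Δh = ΔV / (Sy × A) = 7.31 × 10^5 m³ / (0.27 × 4.2 × 10^5 m²) = 6.446 m

Δh ≈ 6.45 m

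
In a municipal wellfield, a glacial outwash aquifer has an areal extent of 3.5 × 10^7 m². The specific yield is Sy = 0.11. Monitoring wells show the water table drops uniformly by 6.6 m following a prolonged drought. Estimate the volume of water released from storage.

ΔV = Sy × A × Δh = 0.11 × 3.5 × 10^7 m² × 6.6 m = 2.541 × 10^7 m³

ΔV ≈ 2.54 × 10^7 m³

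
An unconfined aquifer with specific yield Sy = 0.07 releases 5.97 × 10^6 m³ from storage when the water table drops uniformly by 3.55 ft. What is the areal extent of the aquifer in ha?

Δh = 3.55 ft = 1.082 m
A = ΔV / (Sy × Δh) = 5.97 × 10^6 / (0.07 × 1.082) = 7.882 × 10^7 m²
A = 7.882 × 10^7 m² = 7882 ha

A ≈ 7880 ha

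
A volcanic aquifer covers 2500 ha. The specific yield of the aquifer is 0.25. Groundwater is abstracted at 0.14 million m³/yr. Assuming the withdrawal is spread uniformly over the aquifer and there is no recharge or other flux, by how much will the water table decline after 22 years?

A = 2500 ha = 2.5 × 10^7 m²
Q = 0.14 million m³/yr = 383.6 m³/d
t = 22 years = 8030 d
ΔV = Q × t = 383.6 m³/d × 8030 d = 3.08 × 10^6 m³
Δh = ΔV / (Sy × A) = 3.08 × 10^6 / (0.25 × 2.5 × 10^7) = 0.4928 m

Δh ≈ 0.493 m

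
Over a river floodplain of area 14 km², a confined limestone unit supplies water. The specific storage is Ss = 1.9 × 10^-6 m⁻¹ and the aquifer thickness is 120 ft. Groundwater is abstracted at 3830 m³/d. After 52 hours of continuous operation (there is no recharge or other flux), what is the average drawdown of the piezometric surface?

b = 120 ft = 36.58 m
S = Ss × b = 1.9 × 10^-6 m⁻¹ × 36.58 m = 6.949 × 10^-5
A = 14 km² = 1.4 × 10^7 m²
t = 52 hours = 2.167 d
ΔV = Q × t = 3830 m³/d × 2.167 d = 8298 m³
Δh = ΔV / (S × A) = 8298 / (6.949 × 10^-5 × 1.4 × 10^7) = 8.529 m

Δh ≈ 8.53 m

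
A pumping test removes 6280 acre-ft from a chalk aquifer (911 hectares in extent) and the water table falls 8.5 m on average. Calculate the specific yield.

A = 911 hectares = 9.11 × 10^6 m²
ΔV = 6280 acre-ft = 7.746 × 10^6 m³
Sy = ΔV / (A × Δh) = 7.746 × 10^6 m³ / (9.11 × 10^6 m² × 8.5 m) = 0.1

Sy ≈ 0.1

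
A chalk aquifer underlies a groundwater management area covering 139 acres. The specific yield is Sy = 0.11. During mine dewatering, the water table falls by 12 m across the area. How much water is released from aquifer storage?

ΔV ≈ 7.43 × 10^5 m³

A = 139 acres = 5.625 × 10^5 m²
ΔV = Sy × A × Δh = 0.11 × 5.625 × 10^5 m² × 12 m = 7.425 × 10^5 m³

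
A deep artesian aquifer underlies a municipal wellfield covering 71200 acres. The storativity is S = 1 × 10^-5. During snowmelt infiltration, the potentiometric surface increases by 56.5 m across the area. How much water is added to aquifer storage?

ΔV ≈ 1.63 × 10^5 m³

A = 71200 acres = 2.881 × 10^8 m²
ΔV = S × A × Δh = 1 × 10^-5 × 2.881 × 10^8 m² × 56.5 m = 1.628 × 10^5 m³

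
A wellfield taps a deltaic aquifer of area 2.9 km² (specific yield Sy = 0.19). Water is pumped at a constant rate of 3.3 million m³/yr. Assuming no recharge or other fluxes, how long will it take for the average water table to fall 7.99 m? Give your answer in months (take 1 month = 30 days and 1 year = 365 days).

A = 2.9 km² = 2.9 × 10^6 m²
ΔV = Sy × A × Δh = 0.19 × 2.9 × 10^6 × 7.99 = 4.402 × 10^6 m³
Q = 3.3 million m³/yr = 9041 m³/d
t = ΔV / Q = 4.402 × 10^6 m³ / 9041 m³/d = 486.9 d
t = 486.9 d ≈ 16.23 months

t ≈ 16.2 months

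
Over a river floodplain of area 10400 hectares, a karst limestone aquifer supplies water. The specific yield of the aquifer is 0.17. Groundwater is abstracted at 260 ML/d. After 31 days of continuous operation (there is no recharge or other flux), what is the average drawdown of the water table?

Δh ≈ 0.456 m

A = 10400 hectares = 1.04 × 10^8 m²
Q = 260 ML/d = 2.6 × 10^5 m³/d
ΔV = Q × t = 2.6 × 10^5 m³/d × 31 d = 8.06 × 10^6 m³
Δh = ΔV / (Sy × A) = 8.06 × 10^6 / (0.17 × 1.04 × 10^8) = 0.4559 m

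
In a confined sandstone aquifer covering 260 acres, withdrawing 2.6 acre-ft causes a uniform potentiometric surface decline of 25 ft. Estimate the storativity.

S ≈ 4 × 10^-4

A = 260 acres = 1.052 × 10^6 m²
Δh = 25 ft = 7.62 m
ΔV = 2.6 acre-ft = 3207 m³
S = ΔV / (A × Δh) = 3207 m³ / (1.052 × 10^6 m² × 7.62 m) = 4 × 10^-4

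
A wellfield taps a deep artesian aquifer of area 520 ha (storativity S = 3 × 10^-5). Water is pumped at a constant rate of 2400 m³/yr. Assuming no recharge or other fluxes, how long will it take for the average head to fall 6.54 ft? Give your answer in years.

A = 520 ha = 5.2 × 10^6 m²
Δh = 6.54 ft = 1.993 m
ΔV = S × A × Δh = 3 × 10^-5 × 5.2 × 10^6 × 1.993 = 311 m³
Q = 2400 m³/yr = 6.575 m³/d
t = ΔV / Q = 311 m³ / 6.575 m³/d = 47.29 d
t = 47.29 d ≈ 0.1296 years

t ≈ 0.13 years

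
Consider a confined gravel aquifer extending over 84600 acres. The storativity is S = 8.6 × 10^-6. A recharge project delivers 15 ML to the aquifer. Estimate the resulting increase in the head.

A = 84600 acres = 3.424 × 10^8 m²
ΔV = 15 ML = 15000 m³
Δh = ΔV / (S × A) = 15000 m³ / (8.6 × 10^-6 × 3.424 × 10^8 m²) = 5.095 m

Δh ≈ 5.09 m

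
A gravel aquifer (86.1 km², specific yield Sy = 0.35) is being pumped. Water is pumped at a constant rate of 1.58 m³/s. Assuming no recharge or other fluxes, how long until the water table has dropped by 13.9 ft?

A = 86.1 km² = 8.61 × 10^7 m²
Δh = 13.9 ft = 4.237 m
ΔV = Sy × A × Δh = 0.35 × 8.61 × 10^7 × 4.237 = 1.277 × 10^8 m³
Q = 1.58 m³/s = 1.365 × 10^5 m³/d
t = ΔV / Q = 1.277 × 10^8 m³ / 1.365 × 10^5 m³/d = 935.3 d

t ≈ 935 days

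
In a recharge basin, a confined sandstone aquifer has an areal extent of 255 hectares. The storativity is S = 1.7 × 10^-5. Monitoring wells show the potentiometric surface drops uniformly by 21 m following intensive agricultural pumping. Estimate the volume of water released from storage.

A = 255 hectares = 2.55 × 10^6 m²
ΔV = S × A × Δh = 1.7 × 10^-5 × 2.55 × 10^6 m² × 21 m = 910.4 m³

ΔV ≈ 910 m³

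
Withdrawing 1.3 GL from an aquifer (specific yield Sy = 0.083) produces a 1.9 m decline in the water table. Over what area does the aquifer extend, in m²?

A ≈ 8.24 × 10^6 m²

ΔV = 1.3 GL = 1.3 × 10^6 m³
A = ΔV / (Sy × Δh) = 1.3 × 10^6 / (0.083 × 1.9) = 8.244 × 10^6 m²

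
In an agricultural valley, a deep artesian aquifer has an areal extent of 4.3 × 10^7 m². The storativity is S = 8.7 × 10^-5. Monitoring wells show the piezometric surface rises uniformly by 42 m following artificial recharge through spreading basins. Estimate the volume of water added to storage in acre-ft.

ΔV = S × A × Δh = 8.7 × 10^-5 × 4.3 × 10^7 m² × 42 m = 1.571 × 10^5 m³
ΔV = 1.571 × 10^5 m³ = 127.4 acre-ft

ΔV ≈ 127 acre-ft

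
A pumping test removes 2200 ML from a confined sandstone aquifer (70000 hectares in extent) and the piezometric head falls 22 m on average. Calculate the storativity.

S ≈ 1.4 × 10^-4

A = 70000 hectares = 7 × 10^8 m²
ΔV = 2200 ML = 2.2 × 10^6 m³
S = ΔV / (A × Δh) = 2.2 × 10^6 m³ / (7 × 10^8 m² × 22 m) = 1.429 × 10^-4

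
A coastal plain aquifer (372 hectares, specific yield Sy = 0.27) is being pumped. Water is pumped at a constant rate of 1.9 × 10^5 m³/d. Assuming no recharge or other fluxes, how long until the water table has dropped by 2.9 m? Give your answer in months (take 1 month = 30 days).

t ≈ 0.511 months

A = 372 hectares = 3.72 × 10^6 m²
ΔV = Sy × A × Δh = 0.27 × 3.72 × 10^6 × 2.9 = 2.913 × 10^6 m³
t = ΔV / Q = 2.913 × 10^6 m³ / 1.9 × 10^5 m³/d = 15.33 d
t = 15.33 d ≈ 0.511 months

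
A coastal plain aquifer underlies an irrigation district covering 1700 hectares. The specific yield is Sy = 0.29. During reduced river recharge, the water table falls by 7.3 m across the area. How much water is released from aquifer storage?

ΔV ≈ 3.6 × 10^7 m³

A = 1700 hectares = 1.7 × 10^7 m²
ΔV = Sy × A × Δh = 0.29 × 1.7 × 10^7 m² × 7.3 m = 3.599 × 10^7 m³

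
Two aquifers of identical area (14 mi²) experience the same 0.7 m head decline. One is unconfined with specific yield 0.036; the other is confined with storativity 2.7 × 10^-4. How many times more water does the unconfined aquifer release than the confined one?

ΔV_u / ΔV_c ≈ 133

A = 14 mi² = 3.626 × 10^7 m²
Unconfined: ΔV_u = Sy × A × Δh = 0.036 × 3.626 × 10^7 × 0.7 = 9.137 × 10^5 m³
Confined: ΔV_c = S × A × Δh = 2.7 × 10^-4 × 3.626 × 10^7 × 0.7 = 6853 m³
Ratio = ΔV_u / ΔV_c = Sy / S = 0.036 / 2.7 × 10^-4 = 133.3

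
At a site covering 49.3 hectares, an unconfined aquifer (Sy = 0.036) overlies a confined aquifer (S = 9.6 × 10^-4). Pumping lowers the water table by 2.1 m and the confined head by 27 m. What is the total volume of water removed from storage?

ΔV ≈ 50000 m³

A = 49.3 hectares = 4.93 × 10^5 m²
Unconfined: ΔV_u = Sy × A × Δh_u = 0.036 × 4.93 × 10^5 × 2.1 = 37270 m³
Confined: ΔV_c = S × A × Δh_c = 9.6 × 10^-4 × 4.93 × 10^5 × 27 = 12780 m³
Total ΔV = 37270 + 12780 = 50050 m³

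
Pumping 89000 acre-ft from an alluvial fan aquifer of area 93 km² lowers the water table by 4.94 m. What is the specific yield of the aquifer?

Sy ≈ 0.24

A = 93 km² = 9.3 × 10^7 m²
ΔV = 89000 acre-ft = 1.098 × 10^8 m³
Sy = ΔV / (A × Δh) = 1.098 × 10^8 m³ / (9.3 × 10^7 m² × 4.94 m) = 0.239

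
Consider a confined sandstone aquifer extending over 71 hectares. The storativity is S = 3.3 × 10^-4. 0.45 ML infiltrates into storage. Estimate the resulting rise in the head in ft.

Δh ≈ 6.3 ft

A = 71 hectares = 7.1 × 10^5 m²
ΔV = 0.45 ML = 450 m³
Δh = ΔV / (S × A) = 450 m³ / (3.3 × 10^-4 × 7.1 × 10^5 m²) = 1.921 m
Δh = 1.921 m = 6.301 ft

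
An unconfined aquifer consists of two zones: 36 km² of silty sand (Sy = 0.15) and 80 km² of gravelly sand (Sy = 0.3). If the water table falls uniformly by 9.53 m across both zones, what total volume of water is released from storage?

A₁ = 36 km² = 3.6 × 10^7 m²; A₂ = 80 km² = 8 × 10^7 m²
ΔV₁ = 0.15 × 3.6 × 10^7 × 9.53 = 5.146 × 10^7 m³
ΔV₂ = 0.3 × 8 × 10^7 × 9.53 = 2.287 × 10^8 m³
ΔV = ΔV₁ + ΔV₂ = 2.802 × 10^8 m³

ΔV ≈ 2.8 × 10^8 m³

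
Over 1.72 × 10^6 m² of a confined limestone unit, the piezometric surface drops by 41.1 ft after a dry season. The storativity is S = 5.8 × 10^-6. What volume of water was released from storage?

Δh = 41.1 ft = 12.53 m
ΔV = S × A × Δh = 5.8 × 10^-6 × 1.72 × 10^6 m² × 12.53 m = 125 m³

ΔV ≈ 125 m³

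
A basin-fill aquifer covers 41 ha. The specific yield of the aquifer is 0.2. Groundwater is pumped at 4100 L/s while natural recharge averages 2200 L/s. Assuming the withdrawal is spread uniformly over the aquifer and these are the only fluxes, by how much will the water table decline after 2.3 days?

Δh ≈ 4.6 m

A = 41 ha = 4.1 × 10^5 m²
Net abstraction = 4100 − 2200 = 1900 L/s
Q_net = 1900 L/s = 1.642 × 10^5 m³/d
ΔV = Q × t = 1.642 × 10^5 m³/d × 2.3 d = 3.776 × 10^5 m³
Δh = ΔV / (Sy × A) = 3.776 × 10^5 / (0.2 × 4.1 × 10^5) = 4.604 m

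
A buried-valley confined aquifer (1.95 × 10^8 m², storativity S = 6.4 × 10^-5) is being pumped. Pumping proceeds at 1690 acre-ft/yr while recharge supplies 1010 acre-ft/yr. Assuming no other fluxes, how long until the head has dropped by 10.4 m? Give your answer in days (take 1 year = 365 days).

t ≈ 56.5 days

ΔV = S × A × Δh = 6.4 × 10^-5 × 1.95 × 10^8 × 10.4 = 1.298 × 10^5 m³
Net withdrawal = 1690 − 1010 = 680 acre-ft/yr = 2298 m³/d
t = ΔV / Q = 1.298 × 10^5 m³ / 2298 m³/d = 56.48 d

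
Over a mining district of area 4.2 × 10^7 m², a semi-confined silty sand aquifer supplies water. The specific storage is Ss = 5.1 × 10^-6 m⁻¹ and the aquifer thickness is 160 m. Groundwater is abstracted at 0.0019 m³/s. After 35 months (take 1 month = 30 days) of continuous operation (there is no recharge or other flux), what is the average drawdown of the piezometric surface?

Δh ≈ 5.03 m

S = Ss × b = 5.1 × 10^-6 m⁻¹ × 160 m = 8.16 × 10^-4
Q = 0.0019 m³/s = 164.2 m³/d
t = 35 months = 1050 d
ΔV = Q × t = 164.2 m³/d × 1050 d = 1.724 × 10^5 m³
Δh = ΔV / (S × A) = 1.724 × 10^5 / (8.16 × 10^-4 × 4.2 × 10^7) = 5.029 m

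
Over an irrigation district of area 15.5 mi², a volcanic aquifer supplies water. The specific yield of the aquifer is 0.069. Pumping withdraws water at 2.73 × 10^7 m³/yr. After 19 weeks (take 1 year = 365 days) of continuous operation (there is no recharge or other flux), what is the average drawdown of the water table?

A = 15.5 mi² = 4.014 × 10^7 m²
Q = 2.73 × 10^7 m³/yr = 74790 m³/d
t = 19 weeks = 133 d
ΔV = Q × t = 74790 m³/d × 133 d = 9.948 × 10^6 m³
Δh = ΔV / (Sy × A) = 9.948 × 10^6 / (0.069 × 4.014 × 10^7) = 3.591 m

Δh ≈ 3.59 m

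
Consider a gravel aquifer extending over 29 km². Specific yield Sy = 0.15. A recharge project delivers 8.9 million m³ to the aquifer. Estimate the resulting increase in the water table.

Δh ≈ 2.05 m

A = 29 km² = 2.9 × 10^7 m²
ΔV = 8.9 million m³ = 8.9 × 10^6 m³
Δh = ΔV / (Sy × A) = 8.9 × 10^6 m³ / (0.15 × 2.9 × 10^7 m²) = 2.046 m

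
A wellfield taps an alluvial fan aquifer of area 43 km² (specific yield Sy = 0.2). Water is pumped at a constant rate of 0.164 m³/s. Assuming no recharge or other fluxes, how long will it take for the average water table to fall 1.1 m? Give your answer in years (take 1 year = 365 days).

t ≈ 1.83 years

A = 43 km² = 4.3 × 10^7 m²
ΔV = Sy × A × Δh = 0.2 × 4.3 × 10^7 × 1.1 = 9.46 × 10^6 m³
Q = 0.164 m³/s = 14170 m³/d
t = ΔV / Q = 9.46 × 10^6 m³ / 14170 m³/d = 667.6 d
t = 667.6 d ≈ 1.829 years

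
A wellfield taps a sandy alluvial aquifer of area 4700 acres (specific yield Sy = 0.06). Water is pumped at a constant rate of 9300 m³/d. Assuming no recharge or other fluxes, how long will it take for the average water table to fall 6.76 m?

t ≈ 830 days

A = 4700 acres = 1.902 × 10^7 m²
ΔV = Sy × A × Δh = 0.06 × 1.902 × 10^7 × 6.76 = 7.715 × 10^6 m³
t = ΔV / Q = 7.715 × 10^6 m³ / 9300 m³/d = 829.5 d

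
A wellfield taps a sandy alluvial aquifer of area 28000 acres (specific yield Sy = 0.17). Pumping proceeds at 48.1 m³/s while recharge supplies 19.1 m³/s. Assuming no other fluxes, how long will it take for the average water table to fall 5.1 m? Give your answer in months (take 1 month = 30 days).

A = 28000 acres = 1.133 × 10^8 m²
ΔV = Sy × A × Δh = 0.17 × 1.133 × 10^8 × 5.1 = 9.824 × 10^7 m³
Net withdrawal = 48.1 − 19.1 = 29 m³/s = 2.506 × 10^6 m³/d
t = ΔV / Q = 9.824 × 10^7 m³ / 2.506 × 10^6 m³/d = 39.21 d
t = 39.21 d ≈ 1.307 months

t ≈ 1.31 months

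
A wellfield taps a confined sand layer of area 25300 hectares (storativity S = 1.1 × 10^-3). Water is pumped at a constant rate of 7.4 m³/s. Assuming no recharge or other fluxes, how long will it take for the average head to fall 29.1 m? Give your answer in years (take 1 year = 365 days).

t ≈ 0.0347 years

A = 25300 hectares = 2.53 × 10^8 m²
ΔV = S × A × Δh = 0.0011 × 2.53 × 10^8 × 29.1 = 8.099 × 10^6 m³
Q = 7.4 m³/s = 6.394 × 10^5 m³/d
t = ΔV / Q = 8.099 × 10^6 m³ / 6.394 × 10^5 m³/d = 12.67 d
t = 12.67 d ≈ 0.0347 years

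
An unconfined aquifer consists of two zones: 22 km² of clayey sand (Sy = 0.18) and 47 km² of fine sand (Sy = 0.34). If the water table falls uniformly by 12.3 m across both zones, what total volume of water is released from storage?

ΔV ≈ 2.45 × 10^8 m³

A₁ = 22 km² = 2.2 × 10^7 m²; A₂ = 47 km² = 4.7 × 10^7 m²
ΔV₁ = 0.18 × 2.2 × 10^7 × 12.3 = 4.871 × 10^7 m³
ΔV₂ = 0.34 × 4.7 × 10^7 × 12.3 = 1.966 × 10^8 m³
ΔV = ΔV₁ + ΔV₂ = 2.453 × 10^8 m³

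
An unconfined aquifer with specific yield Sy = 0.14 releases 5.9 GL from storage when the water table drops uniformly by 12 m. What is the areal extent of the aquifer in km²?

A ≈ 3.51 km²

ΔV = 5.9 GL = 5.9 × 10^6 m³
A = ΔV / (Sy × Δh) = 5.9 × 10^6 / (0.14 × 12) = 3.512 × 10^6 m²
A = 3.512 × 10^6 m² = 3.512 km²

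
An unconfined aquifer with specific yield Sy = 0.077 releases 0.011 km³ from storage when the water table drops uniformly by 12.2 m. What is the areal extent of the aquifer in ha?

ΔV = 0.011 km³ = 1.1 × 10^7 m³
A = ΔV / (Sy × Δh) = 1.1 × 10^7 / (0.077 × 12.2) = 1.171 × 10^7 m²
A = 1.171 × 10^7 m² = 1171 ha

A ≈ 1170 ha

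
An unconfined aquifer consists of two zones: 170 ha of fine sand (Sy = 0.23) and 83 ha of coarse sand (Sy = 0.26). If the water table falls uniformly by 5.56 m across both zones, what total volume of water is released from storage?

A₁ = 170 ha = 1.7 × 10^6 m²; A₂ = 83 ha = 8.3 × 10^5 m²
ΔV₁ = 0.23 × 1.7 × 10^6 × 5.56 = 2.174 × 10^6 m³
ΔV₂ = 0.26 × 8.3 × 10^5 × 5.56 = 1.2 × 10^6 m³
ΔV = ΔV₁ + ΔV₂ = 3.374 × 10^6 m³

ΔV ≈ 3.37 × 10^6 m³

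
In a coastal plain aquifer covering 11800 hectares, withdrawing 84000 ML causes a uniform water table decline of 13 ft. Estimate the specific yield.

A = 11800 hectares = 1.18 × 10^8 m²
Δh = 13 ft = 3.962 m
ΔV = 84000 ML = 8.4 × 10^7 m³
Sy = ΔV / (A × Δh) = 8.4 × 10^7 m³ / (1.18 × 10^8 m² × 3.962 m) = 0.1797

Sy ≈ 0.18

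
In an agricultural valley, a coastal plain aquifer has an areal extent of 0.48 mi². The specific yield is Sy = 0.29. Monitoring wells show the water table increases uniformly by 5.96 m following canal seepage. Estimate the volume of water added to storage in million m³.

A = 0.48 mi² = 1.243 × 10^6 m²
ΔV = Sy × A × Δh = 0.29 × 1.243 × 10^6 m² × 5.96 m = 2.149 × 10^6 m³
ΔV = 2.149 × 10^6 m³ = 2.149 million m³

ΔV ≈ 2.15 million m³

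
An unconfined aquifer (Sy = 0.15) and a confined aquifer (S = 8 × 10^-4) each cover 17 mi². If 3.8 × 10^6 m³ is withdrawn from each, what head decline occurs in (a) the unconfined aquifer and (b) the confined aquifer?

A = 17 mi² = 4.403 × 10^7 m²
Unconfined: Δh_u = ΔV/(Sy·A) = 3.8 × 10^6/(0.15 × 4.403 × 10^7) = 0.5754 m
Confined: Δh_c = ΔV/(S·A) = 3.8 × 10^6/(8 × 10^-4 × 4.403 × 10^7) = 107.9 m

Δh_u ≈ 0.575 m; Δh_c ≈ 108 m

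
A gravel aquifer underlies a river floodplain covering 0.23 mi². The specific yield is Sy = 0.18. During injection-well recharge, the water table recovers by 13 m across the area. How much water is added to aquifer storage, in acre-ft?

A = 0.23 mi² = 5.957 × 10^5 m²
ΔV = Sy × A × Δh = 0.18 × 5.957 × 10^5 m² × 13 m = 1.394 × 10^6 m³
ΔV = 1.394 × 10^6 m³ = 1130 acre-ft

ΔV ≈ 1130 acre-ft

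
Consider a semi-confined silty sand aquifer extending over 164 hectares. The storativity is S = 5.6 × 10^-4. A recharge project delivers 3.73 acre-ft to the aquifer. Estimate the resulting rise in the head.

A = 164 hectares = 1.64 × 10^6 m²
ΔV = 3.73 acre-ft = 4601 m³
Δh = ΔV / (S × A) = 4601 m³ / (5.6 × 10^-4 × 1.64 × 10^6 m²) = 5.01 m

Δh ≈ 5.01 m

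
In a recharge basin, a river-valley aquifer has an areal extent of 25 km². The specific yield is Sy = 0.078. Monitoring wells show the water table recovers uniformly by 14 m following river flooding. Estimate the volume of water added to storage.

ΔV ≈ 2.73 × 10^7 m³

A = 25 km² = 2.5 × 10^7 m²
ΔV = Sy × A × Δh = 0.078 × 2.5 × 10^7 m² × 14 m = 2.73 × 10^7 m³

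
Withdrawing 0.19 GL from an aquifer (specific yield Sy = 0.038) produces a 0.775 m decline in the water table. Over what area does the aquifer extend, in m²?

ΔV = 0.19 GL = 1.9 × 10^5 m³
A = ΔV / (Sy × Δh) = 1.9 × 10^5 / (0.038 × 0.775) = 6.452 × 10^6 m²

A ≈ 6.45 × 10^6 m²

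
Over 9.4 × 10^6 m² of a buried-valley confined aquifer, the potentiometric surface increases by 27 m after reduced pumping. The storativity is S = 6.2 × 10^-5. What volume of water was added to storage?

ΔV ≈ 15700 m³

ΔV = S × A × Δh = 6.2 × 10^-5 × 9.4 × 10^6 m² × 27 m = 15740 m³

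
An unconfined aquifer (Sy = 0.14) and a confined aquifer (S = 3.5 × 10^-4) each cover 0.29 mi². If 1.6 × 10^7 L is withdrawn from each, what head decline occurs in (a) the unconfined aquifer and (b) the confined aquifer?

Δh_u ≈ 0.152 m; Δh_c ≈ 60.9 m

A = 0.29 mi² = 7.511 × 10^5 m²
ΔV = 1.6 × 10^7 L = 16000 m³
Unconfined: Δh_u = ΔV/(Sy·A) = 16000/(0.14 × 7.511 × 10^5) = 0.1522 m
Confined: Δh_c = ΔV/(S·A) = 16000/(3.5 × 10^-4 × 7.511 × 10^5) = 60.86 m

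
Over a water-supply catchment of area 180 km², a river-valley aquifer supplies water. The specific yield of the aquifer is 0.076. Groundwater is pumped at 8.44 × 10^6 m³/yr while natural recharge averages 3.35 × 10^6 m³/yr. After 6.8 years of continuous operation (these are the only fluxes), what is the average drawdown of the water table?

A = 180 km² = 1.8 × 10^8 m²
Net abstraction = 8.44 × 10^6 − 3.35 × 10^6 = 5.09 × 10^6 m³/yr
Q_net = 5.09 × 10^6 m³/yr = 13950 m³/d
t = 6.8 years = 2482 d
ΔV = Q × t = 13950 m³/d × 2482 d = 3.461 × 10^7 m³
Δh = ΔV / (Sy × A) = 3.461 × 10^7 / (0.076 × 1.8 × 10^8) = 2.53 m

Δh ≈ 2.53 m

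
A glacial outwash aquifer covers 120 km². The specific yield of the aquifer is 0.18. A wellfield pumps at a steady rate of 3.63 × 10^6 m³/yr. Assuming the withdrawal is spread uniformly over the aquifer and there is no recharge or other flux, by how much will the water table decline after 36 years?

A = 120 km² = 1.2 × 10^8 m²
Q = 3.63 × 10^6 m³/yr = 9945 m³/d
t = 36 years = 13140 d
ΔV = Q × t = 9945 m³/d × 13140 d = 1.307 × 10^8 m³
Δh = ΔV / (Sy × A) = 1.307 × 10^8 / (0.18 × 1.2 × 10^8) = 6.05 m

Δh ≈ 6.05 m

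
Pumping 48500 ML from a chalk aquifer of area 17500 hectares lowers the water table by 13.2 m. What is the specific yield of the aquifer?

Sy ≈ 0.021

A = 17500 hectares = 1.75 × 10^8 m²
ΔV = 48500 ML = 4.85 × 10^7 m³
Sy = ΔV / (A × Δh) = 4.85 × 10^7 m³ / (1.75 × 10^8 m² × 13.2 m) = 0.021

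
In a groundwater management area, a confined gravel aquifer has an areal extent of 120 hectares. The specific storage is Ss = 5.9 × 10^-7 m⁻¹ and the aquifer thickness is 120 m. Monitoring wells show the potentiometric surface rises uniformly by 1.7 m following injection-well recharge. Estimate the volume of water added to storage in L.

S = Ss × b = 5.9 × 10^-7 m⁻¹ × 120 m = 7.08 × 10^-5
A = 120 hectares = 1.2 × 10^6 m²
ΔV = S × A × Δh = 7.08 × 10^-5 × 1.2 × 10^6 m² × 1.7 m = 144.4 m³
ΔV = 144.4 m³ = 1.444 × 10^5 L

ΔV ≈ 1.44 × 10^5 L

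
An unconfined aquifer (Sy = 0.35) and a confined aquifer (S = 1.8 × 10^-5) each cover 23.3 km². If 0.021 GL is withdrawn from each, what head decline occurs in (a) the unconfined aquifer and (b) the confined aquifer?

Δh_u ≈ 0.00258 m; Δh_c ≈ 50.1 m

A = 23.3 km² = 2.33 × 10^7 m²
ΔV = 0.021 GL = 21000 m³
Unconfined: Δh_u = ΔV/(Sy·A) = 21000/(0.35 × 2.33 × 10^7) = 0.002575 m
Confined: Δh_c = ΔV/(S·A) = 21000/(1.8 × 10^-5 × 2.33 × 10^7) = 50.07 m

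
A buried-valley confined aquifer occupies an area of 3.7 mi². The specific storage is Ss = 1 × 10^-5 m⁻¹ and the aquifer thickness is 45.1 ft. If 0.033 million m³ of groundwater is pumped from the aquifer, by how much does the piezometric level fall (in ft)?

Δh ≈ 82.2 ft

b = 45.1 ft = 13.75 m
S = Ss × b = 1 × 10^-5 m⁻¹ × 13.75 m = 1.375 × 10^-4
A = 3.7 mi² = 9.583 × 10^6 m²
ΔV = 0.033 million m³ = 33000 m³
Δh = ΔV / (S × A) = 33000 m³ / (1.375 × 10^-4 × 9.583 × 10^6 m²) = 25.05 m
Δh = 25.05 m = 82.19 ft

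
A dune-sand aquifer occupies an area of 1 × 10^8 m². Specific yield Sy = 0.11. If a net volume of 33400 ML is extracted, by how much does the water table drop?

Δh ≈ 3.04 m

ΔV = 33400 ML = 3.34 × 10^7 m³
Δh = ΔV / (Sy × A) = 3.34 × 10^7 m³ / (0.11 × 1 × 10^8 m²) = 3.036 m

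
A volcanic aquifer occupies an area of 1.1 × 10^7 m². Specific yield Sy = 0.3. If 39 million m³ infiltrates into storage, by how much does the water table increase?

Δh ≈ 11.8 m

ΔV = 39 million m³ = 3.9 × 10^7 m³
Δh = ΔV / (Sy × A) = 3.9 × 10^7 m³ / (0.3 × 1.1 × 10^7 m²) = 11.82 m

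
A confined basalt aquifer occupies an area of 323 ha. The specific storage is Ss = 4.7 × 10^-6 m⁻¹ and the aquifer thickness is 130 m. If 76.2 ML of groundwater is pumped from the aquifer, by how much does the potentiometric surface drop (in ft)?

Δh ≈ 127 ft

S = Ss × b = 4.7 × 10^-6 m⁻¹ × 130 m = 6.11 × 10^-4
A = 323 ha = 3.23 × 10^6 m²
ΔV = 76.2 ML = 76200 m³
Δh = ΔV / (S × A) = 76200 m³ / (6.11 × 10^-4 × 3.23 × 10^6 m²) = 38.61 m
Δh = 38.61 m = 126.7 ft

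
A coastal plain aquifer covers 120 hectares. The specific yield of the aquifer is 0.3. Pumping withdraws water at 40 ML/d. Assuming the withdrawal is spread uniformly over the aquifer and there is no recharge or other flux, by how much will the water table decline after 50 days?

A = 120 hectares = 1.2 × 10^6 m²
Q = 40 ML/d = 40000 m³/d
ΔV = Q × t = 40000 m³/d × 50 d = 2 × 10^6 m³
Δh = ΔV / (Sy × A) = 2 × 10^6 / (0.3 × 1.2 × 10^6) = 5.556 m

Δh ≈ 5.56 m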